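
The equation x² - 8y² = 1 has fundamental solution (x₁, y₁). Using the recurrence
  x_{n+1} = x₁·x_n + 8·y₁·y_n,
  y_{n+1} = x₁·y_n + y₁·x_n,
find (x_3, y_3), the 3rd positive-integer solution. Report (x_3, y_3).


Step 1: Find the fundamental solution (x₁, y₁) of x² - 8y² = 1.
  Expand √8 as a continued fraction. a₀ = ⌊√8⌋ = 2; iterate m_{k+1} = d_k·a_k − m_k, d_{k+1} = (8 − m_{k+1}²)/d_k, a_{k+1} = ⌊(a₀ + m_{k+1})/d_{k+1}⌋ (starting m₀ = 0, d₀ = 1), with convergents p_k = a_k·p_{k-1} + p_{k-2}, q_k = a_k·q_{k-1} + q_{k-2} (p₋₁ = 1, q₋₁ = 0):
  k = 0: a₀ = 2; p₀/q₀ = 2/1; p₀² − 8·q₀² = 4 − 8 = -4.
  k = 1: m = 2, d = 4, a = ⌊(2 + 2)/4⌋ = 1; p/q = (1·2 + 1)/(1·1 + 0) = 3/1; p² − 8·q² = 9 − 8 = 1.
  The first convergent with p² − 8·q² = 1 gives the fundamental solution (x₁, y₁) = (3, 1).
Step 2: Apply the recurrence (x_{n+1}, y_{n+1}) = (x₁x_n + 8y₁y_n, x₁y_n + y₁x_n) repeatedly.
  From (x_1, y_1) = (3, 1): x_2 = 3·3 + 8·1·1 = 17; y_2 = 3·1 + 1·3 = 6.
  From (x_2, y_2) = (17, 6): x_3 = 3·17 + 8·1·6 = 99; y_3 = 3·6 + 1·17 = 35.
Step 3: Verify x_3² - 8·y_3² = 9801 - 9800 = 1 (should be 1). ✓

(x_1, y_1) = (3, 1); (x_3, y_3) = (99, 35).


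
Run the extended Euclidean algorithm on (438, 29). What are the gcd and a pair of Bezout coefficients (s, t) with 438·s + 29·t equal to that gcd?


Euclidean algorithm on (438, 29) — divide until remainder is 0:
  438 = 15 · 29 + 3
  29 = 9 · 3 + 2
  3 = 1 · 2 + 1
  2 = 2 · 1 + 0
gcd(438, 29) = 1.
Track Bezout coefficients alongside the remainders: start with r₀ = 438 = a·1 + b·0 (s = 1, t = 0) and r₁ = 29 = a·0 + b·1 (s = 0, t = 1); each new remainder r_{k+1} = r_{k-1} − q_k·r_k inherits s_{k+1} = s_{k-1} − q_k·s_k, t_{k+1} = t_{k-1} − q_k·t_k, so r_k = a·s_k + b·t_k at every step:
  q = 15: r = 3, s = 1 − 15·0 = 1, t = 0 − 15·1 = -15  (check: 438·1 + 29·(-15) = 3)
  q = 9: r = 2, s = 0 − 9·1 = -9, t = 1 − 9·(-15) = 136  (check: 438·(-9) + 29·136 = 2)
  q = 1: r = 1, s = 1 − 1·(-9) = 10, t = -15 − 1·136 = -151  (check: 438·10 + 29·(-151) = 1)
The row with r = 1 (the gcd) gives the Bezout coefficients s = 10, t = -151.
Result: 438 · (10) + 29 · (-151) = 1.

gcd(438, 29) = 1; s = 10, t = -151 (check: 438·10 + 29·(-151) = 1).


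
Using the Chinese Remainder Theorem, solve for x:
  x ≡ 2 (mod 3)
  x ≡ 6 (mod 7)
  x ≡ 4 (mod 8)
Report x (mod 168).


Moduli 3, 7, 8 are pairwise coprime; by CRT there is a unique solution modulo M = 3 · 7 · 8 = 168.
Solve pairwise, accumulating the modulus:
  Start with x ≡ 2 (mod 3).
  Combine with x ≡ 6 (mod 7): since gcd(3, 7) = 1, we get a unique residue mod 21.
    Write x = 2 + 3·t and substitute into x ≡ 6 (mod 7): 3·t ≡ 6 − 2 = 4 (mod 7).
    The inverse of 3 mod 7 is 5 (since 3·5 = 15 = 2·7 + 1), so t ≡ 5·4 = 20 ≡ 6 (mod 7).
    Then x = 2 + 3·6 = 20, valid modulo lcm(3, 7) = 21: x ≡ 20 (mod 21).
  Combine with x ≡ 4 (mod 8): since gcd(21, 8) = 1, we get a unique residue mod 168.
    Write x = 20 + 21·t and substitute into x ≡ 4 (mod 8): 21·t ≡ 4 − 20 = -16 (mod 8).
    Reduce coefficients mod 8: 5·t ≡ 0 (mod 8).
    The inverse of 5 mod 8 is 5 (since 5·5 = 25 = 3·8 + 1), so t ≡ 5·0 = 0 ≡ 0 (mod 8).
    Then x = 20 + 21·0 = 20, valid modulo lcm(21, 8) = 168: x ≡ 20 (mod 168).
Verify: 20 mod 3 = 2 ✓, 20 mod 7 = 6 ✓, 20 mod 8 = 4 ✓.

x ≡ 20 (mod 168).


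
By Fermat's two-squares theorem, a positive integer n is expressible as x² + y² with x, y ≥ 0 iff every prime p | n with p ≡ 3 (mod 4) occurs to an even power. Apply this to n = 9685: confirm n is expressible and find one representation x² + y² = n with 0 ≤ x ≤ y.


Step 1: Factor n = 9685 = 5 · 13 · 149.
Step 2: Check the mod-4 condition on each prime factor: 5 ≡ 1 (mod 4), exponent 1; 13 ≡ 1 (mod 4), exponent 1; 149 ≡ 1 (mod 4), exponent 1.
All primes ≡ 3 (mod 4) appear to even exponent (or don't appear), so by the two-squares theorem n IS expressible as a sum of two squares.
Step 3: Build a representation. Here n = 5 · 13 · 149 is a product of primes ≡ 1 (mod 4). Each prime p ≡ 1 (mod 4) is itself a sum of two squares; find a² by testing p − a² for a perfect square:
  5: 5 − 1² = 4 = 2² ⇒ 5 = 1² + 2².
  13: 13 − 1² = 12, 13 − 2² = 9 = 3² ⇒ 13 = 2² + 3².
  149: 149 − 1² = 148, 149 − 2² = 145, 149 − 3² = 140, 149 − 4² = 133, 149 − 5² = 124, 149 − 6² = 113, 149 − 7² = 100 = 10² ⇒ 149 = 7² + 10².
  Combine using the Brahmagupta–Fibonacci identity (a² + b²)(c² + d²) = (ac − bd)² + (ad + bc)² = (ac + bd)² + (ad − bc)²:
  5 · 13 = 65: from (1² + 2²)(2² + 3²), take (1·2 − 2·3, 1·3 + 2·2) = (2 − 6, 3 + 4) = (-4, 7); dropping signs (only squares matter) gives (4, 7); check 4² + 7² = 16 + 49 = 65 ✓.
  65 · 149 = 9685: from (4² + 7²)(7² + 10²), take (4·7 − 7·10, 4·10 + 7·7) = (28 − 70, 40 + 49) = (-42, 89); dropping signs (only squares matter) gives (42, 89); check 42² + 89² = 1764 + 7921 = 9685 ✓.
Step 4: Order so x ≤ y and verify: 42² + 89² = 1764 + 7921 = 9685 = n. ✓

n = 9685 = 42² + 89² (one valid representation with x ≤ y).


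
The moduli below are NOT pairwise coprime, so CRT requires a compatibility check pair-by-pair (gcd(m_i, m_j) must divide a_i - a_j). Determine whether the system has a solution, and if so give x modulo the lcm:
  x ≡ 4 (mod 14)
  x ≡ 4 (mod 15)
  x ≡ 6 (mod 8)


Moduli 14, 15, 8 are not pairwise coprime, so CRT works modulo lcm(m_i) when all pairwise compatibility conditions hold.
Pairwise compatibility: gcd(m_i, m_j) must divide a_i - a_j for every pair.
Merge one congruence at a time:
  Start: x ≡ 4 (mod 14).
  Combine with x ≡ 4 (mod 15): gcd(14, 15) = 1; 4 - 4 = 0, which IS divisible by 1, so compatible.
    Write x = 4 + 14·t and substitute into x ≡ 4 (mod 15): 14·t ≡ 4 − 4 = 0 (mod 15).
    The inverse of 14 mod 15 is 14 (since 14·14 = 196 = 13·15 + 1), so t ≡ 14·0 = 0 ≡ 0 (mod 15).
    Then x = 4 + 14·0 = 4, valid modulo lcm(14, 15) = 210: x ≡ 4 (mod 210).
  Combine with x ≡ 6 (mod 8): gcd(210, 8) = 2; 6 - 4 = 2, which IS divisible by 2, so compatible.
    Write x = 4 + 210·t and substitute into x ≡ 6 (mod 8): 210·t ≡ 6 − 4 = 2 (mod 8).
    Divide the congruence (and modulus) by g = 2: 105·t ≡ 1 (mod 4).
    Reduce coefficients mod 4: 1·t ≡ 1 (mod 4).
    So t ≡ 1 (mod 4).
    Then x = 4 + 210·1 = 214, valid modulo lcm(210, 8) = 840: x ≡ 214 (mod 840).
Verify: 214 mod 14 = 4, 214 mod 15 = 4, 214 mod 8 = 6.

x ≡ 214 (mod 840).


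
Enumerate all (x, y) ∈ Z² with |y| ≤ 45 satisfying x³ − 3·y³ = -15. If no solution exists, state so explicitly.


The equation is x³ - 3y³ = -15. For fixed y, x³ = 3·y³ − 15, so a solution requires the RHS to be a perfect cube.
Strategy: iterate y from -45 to 45, compute RHS = 3·y³ − 15, and check whether it is a (positive or negative) perfect cube.
Check small values of y:
  y = 0: RHS = -15 is not a perfect cube.
  y = 1: RHS = -12 is not a perfect cube.
  y = -1: RHS = -18 is not a perfect cube.
  y = 2: RHS = 9 is not a perfect cube.
  y = -2: RHS = -39 is not a perfect cube.
  y = 3: RHS = 66 is not a perfect cube.
  y = -3: RHS = -96 is not a perfect cube.
Continuing the search up to |y| = 45 finds no solutions either.
No (x, y) in the scanned range satisfies the equation.

No integer solutions with |y| ≤ 45.


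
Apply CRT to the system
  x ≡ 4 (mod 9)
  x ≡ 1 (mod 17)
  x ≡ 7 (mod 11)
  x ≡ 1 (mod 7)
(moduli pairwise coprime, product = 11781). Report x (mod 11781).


Product of moduli M = 9 · 17 · 11 · 7 = 11781.
Merge one congruence at a time:
  Start: x ≡ 4 (mod 9).
  Combine with x ≡ 1 (mod 17); new modulus lcm = 153.
    Write x = 4 + 9·t and substitute into x ≡ 1 (mod 17): 9·t ≡ 1 − 4 = -3 (mod 17).
    Reduce coefficients mod 17: 9·t ≡ 14 (mod 17).
    The inverse of 9 mod 17 is 2 (since 9·2 = 18 = 1·17 + 1), so t ≡ 2·14 = 28 ≡ 11 (mod 17).
    Then x = 4 + 9·11 = 103, valid modulo lcm(9, 17) = 153: x ≡ 103 (mod 153).
  Combine with x ≡ 7 (mod 11); new modulus lcm = 1683.
    Write x = 103 + 153·t and substitute into x ≡ 7 (mod 11): 153·t ≡ 7 − 103 = -96 (mod 11).
    Reduce coefficients mod 11: 10·t ≡ 3 (mod 11).
    The inverse of 10 mod 11 is 10 (since 10·10 = 100 = 9·11 + 1), so t ≡ 10·3 = 30 ≡ 8 (mod 11).
    Then x = 103 + 153·8 = 1327, valid modulo lcm(153, 11) = 1683: x ≡ 1327 (mod 1683).
  Combine with x ≡ 1 (mod 7); new modulus lcm = 11781.
    Write x = 1327 + 1683·t and substitute into x ≡ 1 (mod 7): 1683·t ≡ 1 − 1327 = -1326 (mod 7).
    Reduce coefficients mod 7: 3·t ≡ 4 (mod 7).
    The inverse of 3 mod 7 is 5 (since 3·5 = 15 = 2·7 + 1), so t ≡ 5·4 = 20 ≡ 6 (mod 7).
    Then x = 1327 + 1683·6 = 11425, valid modulo lcm(1683, 7) = 11781: x ≡ 11425 (mod 11781).
Verify against each original: 11425 mod 9 = 4, 11425 mod 17 = 1, 11425 mod 11 = 7, 11425 mod 7 = 1.

x ≡ 11425 (mod 11781).


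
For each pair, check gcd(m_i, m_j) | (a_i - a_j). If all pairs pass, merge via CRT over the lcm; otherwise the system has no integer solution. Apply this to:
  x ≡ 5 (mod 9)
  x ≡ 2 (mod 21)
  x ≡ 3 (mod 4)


Moduli 9, 21, 4 are not pairwise coprime, so CRT works modulo lcm(m_i) when all pairwise compatibility conditions hold.
Pairwise compatibility: gcd(m_i, m_j) must divide a_i - a_j for every pair.
Merge one congruence at a time:
  Start: x ≡ 5 (mod 9).
  Combine with x ≡ 2 (mod 21): gcd(9, 21) = 3; 2 - 5 = -3, which IS divisible by 3, so compatible.
    Write x = 5 + 9·t and substitute into x ≡ 2 (mod 21): 9·t ≡ 2 − 5 = -3 (mod 21).
    Divide the congruence (and modulus) by g = 3: 3·t ≡ -1 (mod 7).
    Reduce coefficients mod 7: 3·t ≡ 6 (mod 7).
    The inverse of 3 mod 7 is 5 (since 3·5 = 15 = 2·7 + 1), so t ≡ 5·6 = 30 ≡ 2 (mod 7).
    Then x = 5 + 9·2 = 23, valid modulo lcm(9, 21) = 63: x ≡ 23 (mod 63).
  Combine with x ≡ 3 (mod 4): gcd(63, 4) = 1; 3 - 23 = -20, which IS divisible by 1, so compatible.
    Write x = 23 + 63·t and substitute into x ≡ 3 (mod 4): 63·t ≡ 3 − 23 = -20 (mod 4).
    Reduce coefficients mod 4: 3·t ≡ 0 (mod 4).
    The inverse of 3 mod 4 is 3 (since 3·3 = 9 = 2·4 + 1), so t ≡ 3·0 = 0 ≡ 0 (mod 4).
    Then x = 23 + 63·0 = 23, valid modulo lcm(63, 4) = 252: x ≡ 23 (mod 252).
Verify: 23 mod 9 = 5, 23 mod 21 = 2, 23 mod 4 = 3.

x ≡ 23 (mod 252).


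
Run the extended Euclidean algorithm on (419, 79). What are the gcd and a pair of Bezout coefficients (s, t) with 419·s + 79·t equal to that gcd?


Euclidean algorithm on (419, 79) — divide until remainder is 0:
  419 = 5 · 79 + 24
  79 = 3 · 24 + 7
  24 = 3 · 7 + 3
  7 = 2 · 3 + 1
  3 = 3 · 1 + 0
gcd(419, 79) = 1.
Track Bezout coefficients alongside the remainders: start with r₀ = 419 = a·1 + b·0 (s = 1, t = 0) and r₁ = 79 = a·0 + b·1 (s = 0, t = 1); each new remainder r_{k+1} = r_{k-1} − q_k·r_k inherits s_{k+1} = s_{k-1} − q_k·s_k, t_{k+1} = t_{k-1} − q_k·t_k, so r_k = a·s_k + b·t_k at every step:
  q = 5: r = 24, s = 1 − 5·0 = 1, t = 0 − 5·1 = -5  (check: 419·1 + 79·(-5) = 24)
  q = 3: r = 7, s = 0 − 3·1 = -3, t = 1 − 3·(-5) = 16  (check: 419·(-3) + 79·16 = 7)
  q = 3: r = 3, s = 1 − 3·(-3) = 10, t = -5 − 3·16 = -53  (check: 419·10 + 79·(-53) = 3)
  q = 2: r = 1, s = -3 − 2·10 = -23, t = 16 − 2·(-53) = 122  (check: 419·(-23) + 79·122 = 1)
The row with r = 1 (the gcd) gives the Bezout coefficients s = -23, t = 122.
Result: 419 · (-23) + 79 · (122) = 1.

gcd(419, 79) = 1; s = -23, t = 122 (check: 419·(-23) + 79·122 = 1).


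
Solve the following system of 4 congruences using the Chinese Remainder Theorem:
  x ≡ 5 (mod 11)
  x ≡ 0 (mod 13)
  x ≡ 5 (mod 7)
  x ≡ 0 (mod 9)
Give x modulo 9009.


Product of moduli M = 11 · 13 · 7 · 9 = 9009.
Merge one congruence at a time:
  Start: x ≡ 5 (mod 11).
  Combine with x ≡ 0 (mod 13); new modulus lcm = 143.
    Write x = 5 + 11·t and substitute into x ≡ 0 (mod 13): 11·t ≡ 0 − 5 = -5 (mod 13).
    Reduce coefficients mod 13: 11·t ≡ 8 (mod 13).
    The inverse of 11 mod 13 is 6 (since 11·6 = 66 = 5·13 + 1), so t ≡ 6·8 = 48 ≡ 9 (mod 13).
    Then x = 5 + 11·9 = 104, valid modulo lcm(11, 13) = 143: x ≡ 104 (mod 143).
  Combine with x ≡ 5 (mod 7); new modulus lcm = 1001.
    Write x = 104 + 143·t and substitute into x ≡ 5 (mod 7): 143·t ≡ 5 − 104 = -99 (mod 7).
    Reduce coefficients mod 7: 3·t ≡ 6 (mod 7).
    The inverse of 3 mod 7 is 5 (since 3·5 = 15 = 2·7 + 1), so t ≡ 5·6 = 30 ≡ 2 (mod 7).
    Then x = 104 + 143·2 = 390, valid modulo lcm(143, 7) = 1001: x ≡ 390 (mod 1001).
  Combine with x ≡ 0 (mod 9); new modulus lcm = 9009.
    Write x = 390 + 1001·t and substitute into x ≡ 0 (mod 9): 1001·t ≡ 0 − 390 = -390 (mod 9).
    Reduce coefficients mod 9: 2·t ≡ 6 (mod 9).
    The inverse of 2 mod 9 is 5 (since 2·5 = 10 = 1·9 + 1), so t ≡ 5·6 = 30 ≡ 3 (mod 9).
    Then x = 390 + 1001·3 = 3393, valid modulo lcm(1001, 9) = 9009: x ≡ 3393 (mod 9009).
Verify against each original: 3393 mod 11 = 5, 3393 mod 13 = 0, 3393 mod 7 = 5, 3393 mod 9 = 0.

x ≡ 3393 (mod 9009).


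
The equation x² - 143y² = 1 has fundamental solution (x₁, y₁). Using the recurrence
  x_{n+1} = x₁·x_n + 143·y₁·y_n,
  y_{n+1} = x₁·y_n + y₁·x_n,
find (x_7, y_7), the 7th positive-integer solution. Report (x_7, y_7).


Step 1: Find the fundamental solution (x₁, y₁) of x² - 143y² = 1.
  Expand √143 as a continued fraction. a₀ = ⌊√143⌋ = 11; iterate m_{k+1} = d_k·a_k − m_k, d_{k+1} = (143 − m_{k+1}²)/d_k, a_{k+1} = ⌊(a₀ + m_{k+1})/d_{k+1}⌋ (starting m₀ = 0, d₀ = 1), with convergents p_k = a_k·p_{k-1} + p_{k-2}, q_k = a_k·q_{k-1} + q_{k-2} (p₋₁ = 1, q₋₁ = 0):
  k = 0: a₀ = 11; p₀/q₀ = 11/1; p₀² − 143·q₀² = 121 − 143 = -22.
  k = 1: m = 11, d = 22, a = ⌊(11 + 11)/22⌋ = 1; p/q = (1·11 + 1)/(1·1 + 0) = 12/1; p² − 143·q² = 144 − 143 = 1.
  The first convergent with p² − 143·q² = 1 gives the fundamental solution (x₁, y₁) = (12, 1).
Step 2: Apply the recurrence (x_{n+1}, y_{n+1}) = (x₁x_n + 143y₁y_n, x₁y_n + y₁x_n) repeatedly.
  From (x_1, y_1) = (12, 1): x_2 = 12·12 + 143·1·1 = 287; y_2 = 12·1 + 1·12 = 24.
  From (x_2, y_2) = (287, 24): x_3 = 12·287 + 143·1·24 = 6876; y_3 = 12·24 + 1·287 = 575.
  From (x_3, y_3) = (6876, 575): x_4 = 12·6876 + 143·1·575 = 164737; y_4 = 12·575 + 1·6876 = 13776.
  From (x_4, y_4) = (164737, 13776): x_5 = 12·164737 + 143·1·13776 = 3946812; y_5 = 12·13776 + 1·164737 = 330049.
  From (x_5, y_5) = (3946812, 330049): x_6 = 12·3946812 + 143·1·330049 = 94558751; y_6 = 12·330049 + 1·3946812 = 7907400.
  From (x_6, y_6) = (94558751, 7907400): x_7 = 12·94558751 + 143·1·7907400 = 2265463212; y_7 = 12·7907400 + 1·94558751 = 189447551.
Step 3: Verify x_7² - 143·y_7² = 5132323564925356944 - 5132323564925356943 = 1 (should be 1). ✓

(x_1, y_1) = (12, 1); (x_7, y_7) = (2265463212, 189447551).


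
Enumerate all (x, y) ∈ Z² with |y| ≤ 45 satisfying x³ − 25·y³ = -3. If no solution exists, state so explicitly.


The equation is x³ - 25y³ = -3. For fixed y, x³ = 25·y³ − 3, so a solution requires the RHS to be a perfect cube.
Strategy: iterate y from -45 to 45, compute RHS = 25·y³ − 3, and check whether it is a (positive or negative) perfect cube.
Check small values of y:
  y = 0: RHS = -3 is not a perfect cube.
  y = 1: RHS = 22 is not a perfect cube.
  y = -1: RHS = -28 is not a perfect cube.
  y = 2: RHS = 197 is not a perfect cube.
  y = -2: RHS = -203 is not a perfect cube.
  y = 3: RHS = 672 is not a perfect cube.
  y = -3: RHS = -678 is not a perfect cube.
Continuing the search up to |y| = 45 finds no solutions either.
No (x, y) in the scanned range satisfies the equation.

No integer solutions with |y| ≤ 45.


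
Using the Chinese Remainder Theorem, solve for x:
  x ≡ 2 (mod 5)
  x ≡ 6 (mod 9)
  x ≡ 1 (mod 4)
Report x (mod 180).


Moduli 5, 9, 4 are pairwise coprime; by CRT there is a unique solution modulo M = 5 · 9 · 4 = 180.
Solve pairwise, accumulating the modulus:
  Start with x ≡ 2 (mod 5).
  Combine with x ≡ 6 (mod 9): since gcd(5, 9) = 1, we get a unique residue mod 45.
    Write x = 2 + 5·t and substitute into x ≡ 6 (mod 9): 5·t ≡ 6 − 2 = 4 (mod 9).
    The inverse of 5 mod 9 is 2 (since 5·2 = 10 = 1·9 + 1), so t ≡ 2·4 = 8 ≡ 8 (mod 9).
    Then x = 2 + 5·8 = 42, valid modulo lcm(5, 9) = 45: x ≡ 42 (mod 45).
  Combine with x ≡ 1 (mod 4): since gcd(45, 4) = 1, we get a unique residue mod 180.
    Write x = 42 + 45·t and substitute into x ≡ 1 (mod 4): 45·t ≡ 1 − 42 = -41 (mod 4).
    Reduce coefficients mod 4: 1·t ≡ 3 (mod 4).
    So t ≡ 3 (mod 4).
    Then x = 42 + 45·3 = 177, valid modulo lcm(45, 4) = 180: x ≡ 177 (mod 180).
Verify: 177 mod 5 = 2 ✓, 177 mod 9 = 6 ✓, 177 mod 4 = 1 ✓.

x ≡ 177 (mod 180).


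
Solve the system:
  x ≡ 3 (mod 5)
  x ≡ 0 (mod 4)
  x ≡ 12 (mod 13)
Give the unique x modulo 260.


Moduli 5, 4, 13 are pairwise coprime; by CRT there is a unique solution modulo M = 5 · 4 · 13 = 260.
Solve pairwise, accumulating the modulus:
  Start with x ≡ 3 (mod 5).
  Combine with x ≡ 0 (mod 4): since gcd(5, 4) = 1, we get a unique residue mod 20.
    Write x = 3 + 5·t and substitute into x ≡ 0 (mod 4): 5·t ≡ 0 − 3 = -3 (mod 4).
    Reduce coefficients mod 4: 1·t ≡ 1 (mod 4).
    So t ≡ 1 (mod 4).
    Then x = 3 + 5·1 = 8, valid modulo lcm(5, 4) = 20: x ≡ 8 (mod 20).
  Combine with x ≡ 12 (mod 13): since gcd(20, 13) = 1, we get a unique residue mod 260.
    Write x = 8 + 20·t and substitute into x ≡ 12 (mod 13): 20·t ≡ 12 − 8 = 4 (mod 13).
    Reduce coefficients mod 13: 7·t ≡ 4 (mod 13).
    The inverse of 7 mod 13 is 2 (since 7·2 = 14 = 1·13 + 1), so t ≡ 2·4 = 8 ≡ 8 (mod 13).
    Then x = 8 + 20·8 = 168, valid modulo lcm(20, 13) = 260: x ≡ 168 (mod 260).
Verify: 168 mod 5 = 3 ✓, 168 mod 4 = 0 ✓, 168 mod 13 = 12 ✓.

x ≡ 168 (mod 260).


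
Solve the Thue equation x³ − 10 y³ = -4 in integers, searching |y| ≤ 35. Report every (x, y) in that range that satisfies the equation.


The equation is x³ - 10y³ = -4. For fixed y, x³ = 10·y³ − 4, so a solution requires the RHS to be a perfect cube.
Strategy: iterate y from -35 to 35, compute RHS = 10·y³ − 4, and check whether it is a (positive or negative) perfect cube.
Check small values of y:
  y = 0: RHS = -4 is not a perfect cube.
  y = 1: RHS = 6 is not a perfect cube.
  y = -1: RHS = -14 is not a perfect cube.
  y = 2: RHS = 76 is not a perfect cube.
  y = -2: RHS = -84 is not a perfect cube.
  y = 3: RHS = 266 is not a perfect cube.
  y = -3: RHS = -274 is not a perfect cube.
Continuing the search up to |y| = 35 finds no solutions either.
No (x, y) in the scanned range satisfies the equation.

No integer solutions with |y| ≤ 35.


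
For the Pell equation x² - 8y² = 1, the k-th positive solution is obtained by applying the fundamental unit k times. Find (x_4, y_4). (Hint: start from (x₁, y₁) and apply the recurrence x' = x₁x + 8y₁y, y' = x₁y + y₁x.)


Step 1: Find the fundamental solution (x₁, y₁) of x² - 8y² = 1.
  Expand √8 as a continued fraction. a₀ = ⌊√8⌋ = 2; iterate m_{k+1} = d_k·a_k − m_k, d_{k+1} = (8 − m_{k+1}²)/d_k, a_{k+1} = ⌊(a₀ + m_{k+1})/d_{k+1}⌋ (starting m₀ = 0, d₀ = 1), with convergents p_k = a_k·p_{k-1} + p_{k-2}, q_k = a_k·q_{k-1} + q_{k-2} (p₋₁ = 1, q₋₁ = 0):
  k = 0: a₀ = 2; p₀/q₀ = 2/1; p₀² − 8·q₀² = 4 − 8 = -4.
  k = 1: m = 2, d = 4, a = ⌊(2 + 2)/4⌋ = 1; p/q = (1·2 + 1)/(1·1 + 0) = 3/1; p² − 8·q² = 9 − 8 = 1.
  The first convergent with p² − 8·q² = 1 gives the fundamental solution (x₁, y₁) = (3, 1).
Step 2: Apply the recurrence (x_{n+1}, y_{n+1}) = (x₁x_n + 8y₁y_n, x₁y_n + y₁x_n) repeatedly.
  From (x_1, y_1) = (3, 1): x_2 = 3·3 + 8·1·1 = 17; y_2 = 3·1 + 1·3 = 6.
  From (x_2, y_2) = (17, 6): x_3 = 3·17 + 8·1·6 = 99; y_3 = 3·6 + 1·17 = 35.
  From (x_3, y_3) = (99, 35): x_4 = 3·99 + 8·1·35 = 577; y_4 = 3·35 + 1·99 = 204.
Step 3: Verify x_4² - 8·y_4² = 332929 - 332928 = 1 (should be 1). ✓

(x_1, y_1) = (3, 1); (x_4, y_4) = (577, 204).


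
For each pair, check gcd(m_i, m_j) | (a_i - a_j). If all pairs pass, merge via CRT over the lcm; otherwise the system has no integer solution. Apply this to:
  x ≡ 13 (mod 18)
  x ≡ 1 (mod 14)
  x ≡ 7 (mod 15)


Moduli 18, 14, 15 are not pairwise coprime, so CRT works modulo lcm(m_i) when all pairwise compatibility conditions hold.
Pairwise compatibility: gcd(m_i, m_j) must divide a_i - a_j for every pair.
Merge one congruence at a time:
  Start: x ≡ 13 (mod 18).
  Combine with x ≡ 1 (mod 14): gcd(18, 14) = 2; 1 - 13 = -12, which IS divisible by 2, so compatible.
    Write x = 13 + 18·t and substitute into x ≡ 1 (mod 14): 18·t ≡ 1 − 13 = -12 (mod 14).
    Divide the congruence (and modulus) by g = 2: 9·t ≡ -6 (mod 7).
    Reduce coefficients mod 7: 2·t ≡ 1 (mod 7).
    The inverse of 2 mod 7 is 4 (since 2·4 = 8 = 1·7 + 1), so t ≡ 4·1 = 4 ≡ 4 (mod 7).
    Then x = 13 + 18·4 = 85, valid modulo lcm(18, 14) = 126: x ≡ 85 (mod 126).
  Combine with x ≡ 7 (mod 15): gcd(126, 15) = 3; 7 - 85 = -78, which IS divisible by 3, so compatible.
    Write x = 85 + 126·t and substitute into x ≡ 7 (mod 15): 126·t ≡ 7 − 85 = -78 (mod 15).
    Divide the congruence (and modulus) by g = 3: 42·t ≡ -26 (mod 5).
    Reduce coefficients mod 5: 2·t ≡ 4 (mod 5).
    The inverse of 2 mod 5 is 3 (since 2·3 = 6 = 1·5 + 1), so t ≡ 3·4 = 12 ≡ 2 (mod 5).
    Then x = 85 + 126·2 = 337, valid modulo lcm(126, 15) = 630: x ≡ 337 (mod 630).
Verify: 337 mod 18 = 13, 337 mod 14 = 1, 337 mod 15 = 7.

x ≡ 337 (mod 630).


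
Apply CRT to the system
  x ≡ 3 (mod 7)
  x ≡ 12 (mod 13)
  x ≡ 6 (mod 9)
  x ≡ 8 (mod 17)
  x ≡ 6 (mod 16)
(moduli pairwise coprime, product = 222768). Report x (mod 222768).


Product of moduli M = 7 · 13 · 9 · 17 · 16 = 222768.
Merge one congruence at a time:
  Start: x ≡ 3 (mod 7).
  Combine with x ≡ 12 (mod 13); new modulus lcm = 91.
    Write x = 3 + 7·t and substitute into x ≡ 12 (mod 13): 7·t ≡ 12 − 3 = 9 (mod 13).
    The inverse of 7 mod 13 is 2 (since 7·2 = 14 = 1·13 + 1), so t ≡ 2·9 = 18 ≡ 5 (mod 13).
    Then x = 3 + 7·5 = 38, valid modulo lcm(7, 13) = 91: x ≡ 38 (mod 91).
  Combine with x ≡ 6 (mod 9); new modulus lcm = 819.
    Write x = 38 + 91·t and substitute into x ≡ 6 (mod 9): 91·t ≡ 6 − 38 = -32 (mod 9).
    Reduce coefficients mod 9: 1·t ≡ 4 (mod 9).
    So t ≡ 4 (mod 9).
    Then x = 38 + 91·4 = 402, valid modulo lcm(91, 9) = 819: x ≡ 402 (mod 819).
  Combine with x ≡ 8 (mod 17); new modulus lcm = 13923.
    Write x = 402 + 819·t and substitute into x ≡ 8 (mod 17): 819·t ≡ 8 − 402 = -394 (mod 17).
    Reduce coefficients mod 17: 3·t ≡ 14 (mod 17).
    The inverse of 3 mod 17 is 6 (since 3·6 = 18 = 1·17 + 1), so t ≡ 6·14 = 84 ≡ 16 (mod 17).
    Then x = 402 + 819·16 = 13506, valid modulo lcm(819, 17) = 13923: x ≡ 13506 (mod 13923).
  Combine with x ≡ 6 (mod 16); new modulus lcm = 222768.
    Write x = 13506 + 13923·t and substitute into x ≡ 6 (mod 16): 13923·t ≡ 6 − 13506 = -13500 (mod 16).
    Reduce coefficients mod 16: 3·t ≡ 4 (mod 16).
    The inverse of 3 mod 16 is 11 (since 3·11 = 33 = 2·16 + 1), so t ≡ 11·4 = 44 ≡ 12 (mod 16).
    Then x = 13506 + 13923·12 = 180582, valid modulo lcm(13923, 16) = 222768: x ≡ 180582 (mod 222768).
Verify against each original: 180582 mod 7 = 3, 180582 mod 13 = 12, 180582 mod 9 = 6, 180582 mod 17 = 8, 180582 mod 16 = 6.

x ≡ 180582 (mod 222768).


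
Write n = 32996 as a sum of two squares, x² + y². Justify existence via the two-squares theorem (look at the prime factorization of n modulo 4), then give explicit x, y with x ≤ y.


Step 1: Factor n = 32996 = 2^2 · 73 · 113.
Step 2: Check the mod-4 condition on each prime factor: 2 = 2 (special); 73 ≡ 1 (mod 4), exponent 1; 113 ≡ 1 (mod 4), exponent 1.
All primes ≡ 3 (mod 4) appear to even exponent (or don't appear), so by the two-squares theorem n IS expressible as a sum of two squares.
Step 3: Build a representation. Group n = k² · m with k = 2 and m = 73 · 113 = 8249 (a product of primes ≡ 1 (mod 4)); a representation of m scales to one of n via (k·x)² + (k·y)² = k²(x² + y²). Each prime p ≡ 1 (mod 4) is itself a sum of two squares; find a² by testing p − a² for a perfect square:
  73: 73 − 1² = 72, 73 − 2² = 69, 73 − 3² = 64 = 8² ⇒ 73 = 3² + 8².
  113: 113 − 1² = 112, 113 − 2² = 109, 113 − 3² = 104, 113 − 4² = 97, 113 − 5² = 88, 113 − 6² = 77, 113 − 7² = 64 = 8² ⇒ 113 = 7² + 8².
  Combine using the Brahmagupta–Fibonacci identity (a² + b²)(c² + d²) = (ac − bd)² + (ad + bc)² = (ac + bd)² + (ad − bc)²:
  73 · 113 = 8249: from (3² + 8²)(7² + 8²), take (3·7 − 8·8, 3·8 + 8·7) = (21 − 64, 24 + 56) = (-43, 80); dropping signs (only squares matter) gives (43, 80); check 43² + 80² = 1849 + 6400 = 8249 ✓.
  Scale by k = 2: (2·43, 2·80) = (86, 160).
Step 4: Order so x ≤ y and verify: 86² + 160² = 7396 + 25600 = 32996 = n. ✓

n = 32996 = 86² + 160² (one valid representation with x ≤ y).


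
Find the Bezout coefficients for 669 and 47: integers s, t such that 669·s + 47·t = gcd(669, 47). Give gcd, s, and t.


Euclidean algorithm on (669, 47) — divide until remainder is 0:
  669 = 14 · 47 + 11
  47 = 4 · 11 + 3
  11 = 3 · 3 + 2
  3 = 1 · 2 + 1
  2 = 2 · 1 + 0
gcd(669, 47) = 1.
Track Bezout coefficients alongside the remainders: start with r₀ = 669 = a·1 + b·0 (s = 1, t = 0) and r₁ = 47 = a·0 + b·1 (s = 0, t = 1); each new remainder r_{k+1} = r_{k-1} − q_k·r_k inherits s_{k+1} = s_{k-1} − q_k·s_k, t_{k+1} = t_{k-1} − q_k·t_k, so r_k = a·s_k + b·t_k at every step:
  q = 14: r = 11, s = 1 − 14·0 = 1, t = 0 − 14·1 = -14  (check: 669·1 + 47·(-14) = 11)
  q = 4: r = 3, s = 0 − 4·1 = -4, t = 1 − 4·(-14) = 57  (check: 669·(-4) + 47·57 = 3)
  q = 3: r = 2, s = 1 − 3·(-4) = 13, t = -14 − 3·57 = -185  (check: 669·13 + 47·(-185) = 2)
  q = 1: r = 1, s = -4 − 1·13 = -17, t = 57 − 1·(-185) = 242  (check: 669·(-17) + 47·242 = 1)
The row with r = 1 (the gcd) gives the Bezout coefficients s = -17, t = 242.
Result: 669 · (-17) + 47 · (242) = 1.

gcd(669, 47) = 1; s = -17, t = 242 (check: 669·(-17) + 47·242 = 1).


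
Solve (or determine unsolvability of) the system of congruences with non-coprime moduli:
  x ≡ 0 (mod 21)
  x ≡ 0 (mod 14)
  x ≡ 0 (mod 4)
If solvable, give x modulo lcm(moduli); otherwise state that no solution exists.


Moduli 21, 14, 4 are not pairwise coprime, so CRT works modulo lcm(m_i) when all pairwise compatibility conditions hold.
Pairwise compatibility: gcd(m_i, m_j) must divide a_i - a_j for every pair.
Merge one congruence at a time:
  Start: x ≡ 0 (mod 21).
  Combine with x ≡ 0 (mod 14): gcd(21, 14) = 7; 0 - 0 = 0, which IS divisible by 7, so compatible.
    Write x = 0 + 21·t and substitute into x ≡ 0 (mod 14): 21·t ≡ 0 − 0 = 0 (mod 14).
    Divide the congruence (and modulus) by g = 7: 3·t ≡ 0 (mod 2).
    Reduce coefficients mod 2: 1·t ≡ 0 (mod 2).
    So t ≡ 0 (mod 2).
    Then x = 0 + 21·0 = 0, valid modulo lcm(21, 14) = 42: x ≡ 0 (mod 42).
  Combine with x ≡ 0 (mod 4): gcd(42, 4) = 2; 0 - 0 = 0, which IS divisible by 2, so compatible.
    Write x = 0 + 42·t and substitute into x ≡ 0 (mod 4): 42·t ≡ 0 − 0 = 0 (mod 4).
    Divide the congruence (and modulus) by g = 2: 21·t ≡ 0 (mod 2).
    Reduce coefficients mod 2: 1·t ≡ 0 (mod 2).
    So t ≡ 0 (mod 2).
    Then x = 0 + 42·0 = 0, valid modulo lcm(42, 4) = 84: x ≡ 0 (mod 84).
Verify: 0 mod 21 = 0, 0 mod 14 = 0, 0 mod 4 = 0.

x ≡ 0 (mod 84).


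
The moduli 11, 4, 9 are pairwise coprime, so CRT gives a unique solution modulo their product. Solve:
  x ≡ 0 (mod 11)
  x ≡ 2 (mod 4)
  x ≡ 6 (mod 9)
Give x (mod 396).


Moduli 11, 4, 9 are pairwise coprime; by CRT there is a unique solution modulo M = 11 · 4 · 9 = 396.
Solve pairwise, accumulating the modulus:
  Start with x ≡ 0 (mod 11).
  Combine with x ≡ 2 (mod 4): since gcd(11, 4) = 1, we get a unique residue mod 44.
    Write x = 0 + 11·t and substitute into x ≡ 2 (mod 4): 11·t ≡ 2 − 0 = 2 (mod 4).
    Reduce coefficients mod 4: 3·t ≡ 2 (mod 4).
    The inverse of 3 mod 4 is 3 (since 3·3 = 9 = 2·4 + 1), so t ≡ 3·2 = 6 ≡ 2 (mod 4).
    Then x = 0 + 11·2 = 22, valid modulo lcm(11, 4) = 44: x ≡ 22 (mod 44).
  Combine with x ≡ 6 (mod 9): since gcd(44, 9) = 1, we get a unique residue mod 396.
    Write x = 22 + 44·t and substitute into x ≡ 6 (mod 9): 44·t ≡ 6 − 22 = -16 (mod 9).
    Reduce coefficients mod 9: 8·t ≡ 2 (mod 9).
    The inverse of 8 mod 9 is 8 (since 8·8 = 64 = 7·9 + 1), so t ≡ 8·2 = 16 ≡ 7 (mod 9).
    Then x = 22 + 44·7 = 330, valid modulo lcm(44, 9) = 396: x ≡ 330 (mod 396).
Verify: 330 mod 11 = 0 ✓, 330 mod 4 = 2 ✓, 330 mod 9 = 6 ✓.

x ≡ 330 (mod 396).


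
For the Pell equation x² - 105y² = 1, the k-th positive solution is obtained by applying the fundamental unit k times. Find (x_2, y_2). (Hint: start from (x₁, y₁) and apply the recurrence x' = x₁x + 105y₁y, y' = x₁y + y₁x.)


Step 1: Find the fundamental solution (x₁, y₁) of x² - 105y² = 1.
  Expand √105 as a continued fraction. a₀ = ⌊√105⌋ = 10; iterate m_{k+1} = d_k·a_k − m_k, d_{k+1} = (105 − m_{k+1}²)/d_k, a_{k+1} = ⌊(a₀ + m_{k+1})/d_{k+1}⌋ (starting m₀ = 0, d₀ = 1), with convergents p_k = a_k·p_{k-1} + p_{k-2}, q_k = a_k·q_{k-1} + q_{k-2} (p₋₁ = 1, q₋₁ = 0):
  k = 0: a₀ = 10; p₀/q₀ = 10/1; p₀² − 105·q₀² = 100 − 105 = -5.
  k = 1: m = 10, d = 5, a = ⌊(10 + 10)/5⌋ = 4; p/q = (4·10 + 1)/(4·1 + 0) = 41/4; p² − 105·q² = 1681 − 1680 = 1.
  The first convergent with p² − 105·q² = 1 gives the fundamental solution (x₁, y₁) = (41, 4).
Step 2: Apply the recurrence (x_{n+1}, y_{n+1}) = (x₁x_n + 105y₁y_n, x₁y_n + y₁x_n) repeatedly.
  From (x_1, y_1) = (41, 4): x_2 = 41·41 + 105·4·4 = 3361; y_2 = 41·4 + 4·41 = 328.
Step 3: Verify x_2² - 105·y_2² = 11296321 - 11296320 = 1 (should be 1). ✓

(x_1, y_1) = (41, 4); (x_2, y_2) = (3361, 328).


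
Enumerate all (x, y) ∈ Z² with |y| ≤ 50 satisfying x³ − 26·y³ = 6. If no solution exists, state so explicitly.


The equation is x³ - 26y³ = 6. For fixed y, x³ = 26·y³ + 6, so a solution requires the RHS to be a perfect cube.
Strategy: iterate y from -50 to 50, compute RHS = 26·y³ + 6, and check whether it is a (positive or negative) perfect cube.
Check small values of y:
  y = 0: RHS = 6 is not a perfect cube.
  y = 1: RHS = 32 is not a perfect cube.
  y = -1: RHS = -20 is not a perfect cube.
  y = 2: RHS = 214 is not a perfect cube.
  y = -2: RHS = -202 is not a perfect cube.
  y = 3: RHS = 708 is not a perfect cube.
  y = -3: RHS = -696 is not a perfect cube.
Continuing the search up to |y| = 50 finds no solutions either.
No (x, y) in the scanned range satisfies the equation.

No integer solutions with |y| ≤ 50.


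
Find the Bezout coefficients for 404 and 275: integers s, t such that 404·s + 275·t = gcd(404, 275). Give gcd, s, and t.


Euclidean algorithm on (404, 275) — divide until remainder is 0:
  404 = 1 · 275 + 129
  275 = 2 · 129 + 17
  129 = 7 · 17 + 10
  17 = 1 · 10 + 7
  10 = 1 · 7 + 3
  7 = 2 · 3 + 1
  3 = 3 · 1 + 0
gcd(404, 275) = 1.
Track Bezout coefficients alongside the remainders: start with r₀ = 404 = a·1 + b·0 (s = 1, t = 0) and r₁ = 275 = a·0 + b·1 (s = 0, t = 1); each new remainder r_{k+1} = r_{k-1} − q_k·r_k inherits s_{k+1} = s_{k-1} − q_k·s_k, t_{k+1} = t_{k-1} − q_k·t_k, so r_k = a·s_k + b·t_k at every step:
  q = 1: r = 129, s = 1 − 1·0 = 1, t = 0 − 1·1 = -1  (check: 404·1 + 275·(-1) = 129)
  q = 2: r = 17, s = 0 − 2·1 = -2, t = 1 − 2·(-1) = 3  (check: 404·(-2) + 275·3 = 17)
  q = 7: r = 10, s = 1 − 7·(-2) = 15, t = -1 − 7·3 = -22  (check: 404·15 + 275·(-22) = 10)
  q = 1: r = 7, s = -2 − 1·15 = -17, t = 3 − 1·(-22) = 25  (check: 404·(-17) + 275·25 = 7)
  q = 1: r = 3, s = 15 − 1·(-17) = 32, t = -22 − 1·25 = -47  (check: 404·32 + 275·(-47) = 3)
  q = 2: r = 1, s = -17 − 2·32 = -81, t = 25 − 2·(-47) = 119  (check: 404·(-81) + 275·119 = 1)
The row with r = 1 (the gcd) gives the Bezout coefficients s = -81, t = 119.
Result: 404 · (-81) + 275 · (119) = 1.

gcd(404, 275) = 1; s = -81, t = 119 (check: 404·(-81) + 275·119 = 1).


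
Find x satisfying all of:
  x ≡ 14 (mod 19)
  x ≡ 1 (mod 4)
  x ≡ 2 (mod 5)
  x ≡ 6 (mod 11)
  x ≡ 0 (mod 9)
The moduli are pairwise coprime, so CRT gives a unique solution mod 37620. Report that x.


Product of moduli M = 19 · 4 · 5 · 11 · 9 = 37620.
Merge one congruence at a time:
  Start: x ≡ 14 (mod 19).
  Combine with x ≡ 1 (mod 4); new modulus lcm = 76.
    Write x = 14 + 19·t and substitute into x ≡ 1 (mod 4): 19·t ≡ 1 − 14 = -13 (mod 4).
    Reduce coefficients mod 4: 3·t ≡ 3 (mod 4).
    The inverse of 3 mod 4 is 3 (since 3·3 = 9 = 2·4 + 1), so t ≡ 3·3 = 9 ≡ 1 (mod 4).
    Then x = 14 + 19·1 = 33, valid modulo lcm(19, 4) = 76: x ≡ 33 (mod 76).
  Combine with x ≡ 2 (mod 5); new modulus lcm = 380.
    Write x = 33 + 76·t and substitute into x ≡ 2 (mod 5): 76·t ≡ 2 − 33 = -31 (mod 5).
    Reduce coefficients mod 5: 1·t ≡ 4 (mod 5).
    So t ≡ 4 (mod 5).
    Then x = 33 + 76·4 = 337, valid modulo lcm(76, 5) = 380: x ≡ 337 (mod 380).
  Combine with x ≡ 6 (mod 11); new modulus lcm = 4180.
    Write x = 337 + 380·t and substitute into x ≡ 6 (mod 11): 380·t ≡ 6 − 337 = -331 (mod 11).
    Reduce coefficients mod 11: 6·t ≡ 10 (mod 11).
    The inverse of 6 mod 11 is 2 (since 6·2 = 12 = 1·11 + 1), so t ≡ 2·10 = 20 ≡ 9 (mod 11).
    Then x = 337 + 380·9 = 3757, valid modulo lcm(380, 11) = 4180: x ≡ 3757 (mod 4180).
  Combine with x ≡ 0 (mod 9); new modulus lcm = 37620.
    Write x = 3757 + 4180·t and substitute into x ≡ 0 (mod 9): 4180·t ≡ 0 − 3757 = -3757 (mod 9).
    Reduce coefficients mod 9: 4·t ≡ 5 (mod 9).
    The inverse of 4 mod 9 is 7 (since 4·7 = 28 = 3·9 + 1), so t ≡ 7·5 = 35 ≡ 8 (mod 9).
    Then x = 3757 + 4180·8 = 37197, valid modulo lcm(4180, 9) = 37620: x ≡ 37197 (mod 37620).
Verify against each original: 37197 mod 19 = 14, 37197 mod 4 = 1, 37197 mod 5 = 2, 37197 mod 11 = 6, 37197 mod 9 = 0.

x ≡ 37197 (mod 37620).


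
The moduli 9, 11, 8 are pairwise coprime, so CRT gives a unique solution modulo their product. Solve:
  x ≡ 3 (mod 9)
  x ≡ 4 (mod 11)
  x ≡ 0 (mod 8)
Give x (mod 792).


Moduli 9, 11, 8 are pairwise coprime; by CRT there is a unique solution modulo M = 9 · 11 · 8 = 792.
Solve pairwise, accumulating the modulus:
  Start with x ≡ 3 (mod 9).
  Combine with x ≡ 4 (mod 11): since gcd(9, 11) = 1, we get a unique residue mod 99.
    Write x = 3 + 9·t and substitute into x ≡ 4 (mod 11): 9·t ≡ 4 − 3 = 1 (mod 11).
    The inverse of 9 mod 11 is 5 (since 9·5 = 45 = 4·11 + 1), so t ≡ 5·1 = 5 ≡ 5 (mod 11).
    Then x = 3 + 9·5 = 48, valid modulo lcm(9, 11) = 99: x ≡ 48 (mod 99).
  Combine with x ≡ 0 (mod 8): since gcd(99, 8) = 1, we get a unique residue mod 792.
    Write x = 48 + 99·t and substitute into x ≡ 0 (mod 8): 99·t ≡ 0 − 48 = -48 (mod 8).
    Reduce coefficients mod 8: 3·t ≡ 0 (mod 8).
    The inverse of 3 mod 8 is 3 (since 3·3 = 9 = 1·8 + 1), so t ≡ 3·0 = 0 ≡ 0 (mod 8).
    Then x = 48 + 99·0 = 48, valid modulo lcm(99, 8) = 792: x ≡ 48 (mod 792).
Verify: 48 mod 9 = 3 ✓, 48 mod 11 = 4 ✓, 48 mod 8 = 0 ✓.

x ≡ 48 (mod 792).


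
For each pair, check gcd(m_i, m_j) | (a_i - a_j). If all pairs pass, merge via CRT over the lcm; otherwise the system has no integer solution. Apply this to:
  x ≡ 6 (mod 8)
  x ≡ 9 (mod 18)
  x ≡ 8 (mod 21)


Moduli 8, 18, 21 are not pairwise coprime, so CRT works modulo lcm(m_i) when all pairwise compatibility conditions hold.
Pairwise compatibility: gcd(m_i, m_j) must divide a_i - a_j for every pair.
Merge one congruence at a time:
  Start: x ≡ 6 (mod 8).
  Combine with x ≡ 9 (mod 18): gcd(8, 18) = 2, and 9 - 6 = 3 is NOT divisible by 2.
    ⇒ system is inconsistent (no integer solution).

No solution (the system is inconsistent).


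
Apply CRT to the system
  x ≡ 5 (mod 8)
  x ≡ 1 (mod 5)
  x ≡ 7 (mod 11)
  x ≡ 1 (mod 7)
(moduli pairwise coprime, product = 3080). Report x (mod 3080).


Product of moduli M = 8 · 5 · 11 · 7 = 3080.
Merge one congruence at a time:
  Start: x ≡ 5 (mod 8).
  Combine with x ≡ 1 (mod 5); new modulus lcm = 40.
    Write x = 5 + 8·t and substitute into x ≡ 1 (mod 5): 8·t ≡ 1 − 5 = -4 (mod 5).
    Reduce coefficients mod 5: 3·t ≡ 1 (mod 5).
    The inverse of 3 mod 5 is 2 (since 3·2 = 6 = 1·5 + 1), so t ≡ 2·1 = 2 ≡ 2 (mod 5).
    Then x = 5 + 8·2 = 21, valid modulo lcm(8, 5) = 40: x ≡ 21 (mod 40).
  Combine with x ≡ 7 (mod 11); new modulus lcm = 440.
    Write x = 21 + 40·t and substitute into x ≡ 7 (mod 11): 40·t ≡ 7 − 21 = -14 (mod 11).
    Reduce coefficients mod 11: 7·t ≡ 8 (mod 11).
    The inverse of 7 mod 11 is 8 (since 7·8 = 56 = 5·11 + 1), so t ≡ 8·8 = 64 ≡ 9 (mod 11).
    Then x = 21 + 40·9 = 381, valid modulo lcm(40, 11) = 440: x ≡ 381 (mod 440).
  Combine with x ≡ 1 (mod 7); new modulus lcm = 3080.
    Write x = 381 + 440·t and substitute into x ≡ 1 (mod 7): 440·t ≡ 1 − 381 = -380 (mod 7).
    Reduce coefficients mod 7: 6·t ≡ 5 (mod 7).
    The inverse of 6 mod 7 is 6 (since 6·6 = 36 = 5·7 + 1), so t ≡ 6·5 = 30 ≡ 2 (mod 7).
    Then x = 381 + 440·2 = 1261, valid modulo lcm(440, 7) = 3080: x ≡ 1261 (mod 3080).
Verify against each original: 1261 mod 8 = 5, 1261 mod 5 = 1, 1261 mod 11 = 7, 1261 mod 7 = 1.

x ≡ 1261 (mod 3080).


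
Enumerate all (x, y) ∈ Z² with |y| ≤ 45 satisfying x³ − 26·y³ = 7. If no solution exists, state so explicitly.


The equation is x³ - 26y³ = 7. For fixed y, x³ = 26·y³ + 7, so a solution requires the RHS to be a perfect cube.
Strategy: iterate y from -45 to 45, compute RHS = 26·y³ + 7, and check whether it is a (positive or negative) perfect cube.
Check small values of y:
  y = 0: RHS = 7 is not a perfect cube.
  y = 1: RHS = 33 is not a perfect cube.
  y = -1: RHS = -19 is not a perfect cube.
  y = 2: RHS = 215 is not a perfect cube.
  y = -2: RHS = -201 is not a perfect cube.
  y = 3: RHS = 709 is not a perfect cube.
  y = -3: RHS = -695 is not a perfect cube.
Continuing the search up to |y| = 45 finds no solutions either.
No (x, y) in the scanned range satisfies the equation.

No integer solutions with |y| ≤ 45.


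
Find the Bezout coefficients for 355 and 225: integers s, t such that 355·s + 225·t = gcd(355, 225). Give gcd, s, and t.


Euclidean algorithm on (355, 225) — divide until remainder is 0:
  355 = 1 · 225 + 130
  225 = 1 · 130 + 95
  130 = 1 · 95 + 35
  95 = 2 · 35 + 25
  35 = 1 · 25 + 10
  25 = 2 · 10 + 5
  10 = 2 · 5 + 0
gcd(355, 225) = 5.
Track Bezout coefficients alongside the remainders: start with r₀ = 355 = a·1 + b·0 (s = 1, t = 0) and r₁ = 225 = a·0 + b·1 (s = 0, t = 1); each new remainder r_{k+1} = r_{k-1} − q_k·r_k inherits s_{k+1} = s_{k-1} − q_k·s_k, t_{k+1} = t_{k-1} − q_k·t_k, so r_k = a·s_k + b·t_k at every step:
  q = 1: r = 130, s = 1 − 1·0 = 1, t = 0 − 1·1 = -1  (check: 355·1 + 225·(-1) = 130)
  q = 1: r = 95, s = 0 − 1·1 = -1, t = 1 − 1·(-1) = 2  (check: 355·(-1) + 225·2 = 95)
  q = 1: r = 35, s = 1 − 1·(-1) = 2, t = -1 − 1·2 = -3  (check: 355·2 + 225·(-3) = 35)
  q = 2: r = 25, s = -1 − 2·2 = -5, t = 2 − 2·(-3) = 8  (check: 355·(-5) + 225·8 = 25)
  q = 1: r = 10, s = 2 − 1·(-5) = 7, t = -3 − 1·8 = -11  (check: 355·7 + 225·(-11) = 10)
  q = 2: r = 5, s = -5 − 2·7 = -19, t = 8 − 2·(-11) = 30  (check: 355·(-19) + 225·30 = 5)
The row with r = 5 (the gcd) gives the Bezout coefficients s = -19, t = 30.
Result: 355 · (-19) + 225 · (30) = 5.

gcd(355, 225) = 5; s = -19, t = 30 (check: 355·(-19) + 225·30 = 5).
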